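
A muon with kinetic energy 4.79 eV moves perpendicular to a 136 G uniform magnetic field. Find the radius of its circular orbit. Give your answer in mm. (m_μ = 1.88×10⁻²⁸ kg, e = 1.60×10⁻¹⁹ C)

r ≈ 7.80 mm

Convert the energy: K = 4.79 eV = 7.66×10^-19 J.
v = √(2K/m) = √(2·7.66×10^-19/1.88×10^-28) = 9.03×10^4 m/s.
r = mv/(qB) = (1.88×10^-28)(9.03×10^4) / [(1×1.60×10^-19)(0.0136)] = 7.80×10^-3 m.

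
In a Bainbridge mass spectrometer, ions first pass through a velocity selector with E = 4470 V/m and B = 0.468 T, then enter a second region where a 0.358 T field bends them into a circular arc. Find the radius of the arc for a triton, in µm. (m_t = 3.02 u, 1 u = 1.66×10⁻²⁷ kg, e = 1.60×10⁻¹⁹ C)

The selector passes v = E/B = 4470/0.468 = 9550 m/s.
In the deflection region, r = mv/(qB₂) = (5.01×10^-27)(9550) / [(1×1.60×10^-19)(0.358)] = 8.36×10^-4 m.

r ≈ 836 µm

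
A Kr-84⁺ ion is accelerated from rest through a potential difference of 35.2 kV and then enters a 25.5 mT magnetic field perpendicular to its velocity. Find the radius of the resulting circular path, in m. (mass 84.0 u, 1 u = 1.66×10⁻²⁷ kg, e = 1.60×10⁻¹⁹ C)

The kinetic energy gained is K = qV = (1×1.60×10^-19)(3.52×10^4) = 5.63×10^-15 J.
v = √(2K/m) = 2.84×10^5 m/s.
r = mv/(qB) = (1.39×10^-25)(2.84×10^5) / [(1×1.60×10^-19)(0.0255)] = 9.71 m.

r ≈ 9.71 m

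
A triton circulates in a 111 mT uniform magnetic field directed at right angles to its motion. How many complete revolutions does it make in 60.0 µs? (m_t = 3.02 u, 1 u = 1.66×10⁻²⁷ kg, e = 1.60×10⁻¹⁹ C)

N = 33

T = 2πm/(qB) = 2π(5.0132×10^-27) / [(1×1.60×10^-19)(0.111)] = 1.7736×10^-6 s.
N = t/T = 6.00×10^-5 / 1.7736×10^-6 ≈ 33.83, so 33 complete revolutions.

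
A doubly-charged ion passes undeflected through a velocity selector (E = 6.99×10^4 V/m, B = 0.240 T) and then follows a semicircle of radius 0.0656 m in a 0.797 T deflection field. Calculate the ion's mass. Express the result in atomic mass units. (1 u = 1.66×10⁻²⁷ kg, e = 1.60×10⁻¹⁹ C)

v = E/B₁ = 2.91×10^5 m/s.
From r = mv/(qB₂), m = qB₂r/v = (2×1.60×10^-19)(0.797)(0.0656) / (2.91×10^5) = 5.74×10^-26 kg.
In atomic mass units: m = 5.74×10^-26 / 1.66×10^-27 = 34.6 u.

m ≈ 34.6 u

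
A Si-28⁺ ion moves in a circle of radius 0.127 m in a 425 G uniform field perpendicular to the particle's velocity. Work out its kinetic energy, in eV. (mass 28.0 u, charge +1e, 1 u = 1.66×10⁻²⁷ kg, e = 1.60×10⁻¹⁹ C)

K ≈ 50.1 eV

v = qBr/m = (1×1.60×10^-19)(0.0425)(0.127) / (4.65×10^-26) = 1.86×10^4 m/s.
K = ½mv² = 0.5·(4.65×10^-26)·(1.86×10^4)² = 8.02×10^-18 J = 50.1 eV.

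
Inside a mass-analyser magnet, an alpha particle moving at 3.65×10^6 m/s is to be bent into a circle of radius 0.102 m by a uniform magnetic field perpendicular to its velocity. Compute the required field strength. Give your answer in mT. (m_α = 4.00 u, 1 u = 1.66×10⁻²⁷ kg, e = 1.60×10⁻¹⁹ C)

qvB = mv²/r gives B = mv/(qr).
B = (6.64×10^-27)(3.65×10^6) / [(2×1.60×10^-19)(0.102)] = 0.743 T.

B ≈ 743 mT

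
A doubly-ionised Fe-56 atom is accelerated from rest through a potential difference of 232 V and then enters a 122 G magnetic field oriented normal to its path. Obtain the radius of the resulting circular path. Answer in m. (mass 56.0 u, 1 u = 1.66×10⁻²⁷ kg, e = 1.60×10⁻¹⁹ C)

r ≈ 0.952 m

The kinetic energy gained is K = qV = (2×1.60×10^-19)(232) = 7.42×10^-17 J.
v = √(2K/m) = 4.00×10^4 m/s.
r = mv/(qB) = (9.30×10^-26)(4.00×10^4) / [(2×1.60×10^-19)(0.0122)] = 0.952 m.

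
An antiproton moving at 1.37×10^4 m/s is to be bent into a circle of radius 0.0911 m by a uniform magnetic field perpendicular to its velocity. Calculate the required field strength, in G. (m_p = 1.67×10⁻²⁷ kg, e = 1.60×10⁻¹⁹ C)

qvB = mv²/r gives B = mv/(qr).
B = (1.67×10^-27)(1.37×10^4) / [(1×1.60×10^-19)(0.0911)] = 1.57×10^-3 T.

B ≈ 15.7 G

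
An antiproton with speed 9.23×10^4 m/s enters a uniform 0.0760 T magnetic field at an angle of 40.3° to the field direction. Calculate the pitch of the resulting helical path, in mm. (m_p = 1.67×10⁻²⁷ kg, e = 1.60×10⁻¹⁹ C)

The velocity component along B is v∥ = v cos40.3° = 7.04×10^4 m/s.
The cyclotron period T = 2πm/(qB) = 8.63×10^-7 s is set by m, q, B alone.
Pitch = v∥·T = (7.04×10^4)(8.63×10^-7) = 0.0607 m.

pitch ≈ 60.7 mm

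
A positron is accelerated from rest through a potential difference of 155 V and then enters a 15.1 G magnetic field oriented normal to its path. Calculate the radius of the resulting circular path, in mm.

The kinetic energy gained is K = qV = (1×1.60×10^-19)(155) = 2.48×10^-17 J.
v = √(2K/m) = 7.38×10^6 m/s.
r = mv/(qB) = (9.11×10^-31)(7.38×10^6) / [(1×1.60×10^-19)(1.51×10^-3)] = 0.0278 m.

r ≈ 27.8 mm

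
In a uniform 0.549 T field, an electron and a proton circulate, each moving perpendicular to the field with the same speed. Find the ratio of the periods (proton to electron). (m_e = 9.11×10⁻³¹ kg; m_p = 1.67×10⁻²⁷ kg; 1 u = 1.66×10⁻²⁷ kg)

T = 2πm/(qB) is independent of speed, so T₂/T₁ = (m₂/q₂)/(m₁/q₁).
T_{proton}/T_{electron} = (1.67×10^-27/1e) / (9.11×10^-31/1e) = 1830.

ratio ≈ 1830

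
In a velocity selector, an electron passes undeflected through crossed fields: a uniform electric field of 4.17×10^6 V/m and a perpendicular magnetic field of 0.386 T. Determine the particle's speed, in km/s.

v ≈ 10800 km/s

For zero net force, qE = qvB, so v = E/B.
v = (4.17×10^6) / (0.386) = 1.08×10^7 m/s.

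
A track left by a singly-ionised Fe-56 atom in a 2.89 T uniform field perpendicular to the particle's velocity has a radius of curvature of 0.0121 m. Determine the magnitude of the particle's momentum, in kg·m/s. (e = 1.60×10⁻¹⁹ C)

Since qvB = mv²/r, the momentum p = mv = qBr.
p = (1×1.60×10^-19)(2.89)(0.0121) = 5.60×10^-21 kg·m/s.

p ≈ 5.60×10^-21 kg·m/s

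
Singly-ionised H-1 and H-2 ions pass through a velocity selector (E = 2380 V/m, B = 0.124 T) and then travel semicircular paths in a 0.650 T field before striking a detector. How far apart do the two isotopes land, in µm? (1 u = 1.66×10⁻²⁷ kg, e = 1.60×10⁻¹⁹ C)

Δd ≈ 613 µm

Both emerge at v = E/B₁ = 1.92×10^4 m/s.
r = mv/(qB₂), so r₁ = 3.06×10^-4 m and r₂ = 6.13×10^-4 m, giving Δr = 3.06×10^-4 m.
After a semicircle each ion lands a diameter 2r from the entry slit, so the separation is 2Δr = 6.13×10^-4 m.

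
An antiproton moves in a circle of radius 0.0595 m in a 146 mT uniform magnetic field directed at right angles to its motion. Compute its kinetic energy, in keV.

K ≈ 3.62 keV

v = qBr/m = (1×1.60×10^-19)(0.146)(0.0595) / (1.67×10^-27) = 8.32×10^5 m/s.
K = ½mv² = 0.5·(1.67×10^-27)·(8.32×10^5)² = 5.78×10^-16 J = 3.62 keV.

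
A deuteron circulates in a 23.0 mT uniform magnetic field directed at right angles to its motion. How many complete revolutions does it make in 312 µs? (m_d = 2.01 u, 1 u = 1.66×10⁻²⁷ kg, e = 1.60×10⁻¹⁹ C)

N = 54

T = 2πm/(qB) = 2π(3.3366×10^-27) / [(1×1.60×10^-19)(0.0230)] = 5.6969×10^-6 s.
N = t/T = 3.12×10^-4 / 5.6969×10^-6 ≈ 54.77, so 54 complete revolutions.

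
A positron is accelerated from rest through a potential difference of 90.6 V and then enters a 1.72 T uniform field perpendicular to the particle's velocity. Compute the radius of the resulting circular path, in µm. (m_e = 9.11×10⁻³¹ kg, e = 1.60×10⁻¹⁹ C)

The kinetic energy gained is K = qV = (1×1.60×10^-19)(90.6) = 1.45×10^-17 J.
v = √(2K/m) = 5.64×10^6 m/s.
r = mv/(qB) = (9.11×10^-31)(5.64×10^6) / [(1×1.60×10^-19)(1.72)] = 1.87×10^-5 m.

r ≈ 18.7 µm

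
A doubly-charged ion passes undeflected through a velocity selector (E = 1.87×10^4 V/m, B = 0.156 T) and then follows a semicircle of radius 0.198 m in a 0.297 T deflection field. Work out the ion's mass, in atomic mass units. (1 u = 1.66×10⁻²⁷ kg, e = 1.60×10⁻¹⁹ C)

m ≈ 94.6 u

v = E/B₁ = 1.20×10^5 m/s.
From r = mv/(qB₂), m = qB₂r/v = (2×1.60×10^-19)(0.297)(0.198) / (1.20×10^5) = 1.57×10^-25 kg.
In atomic mass units: m = 1.57×10^-25 / 1.66×10^-27 = 94.6 u.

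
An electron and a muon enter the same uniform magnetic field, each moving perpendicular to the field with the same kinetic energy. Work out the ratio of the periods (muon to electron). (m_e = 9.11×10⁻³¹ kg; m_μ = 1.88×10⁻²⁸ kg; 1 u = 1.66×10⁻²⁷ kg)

ratio ≈ 206

T = 2πm/(qB) is independent of speed, so T₂/T₁ = (m₂/q₂)/(m₁/q₁).
T_{muon}/T_{electron} = (1.88×10^-28/1e) / (9.11×10^-31/1e) = 206.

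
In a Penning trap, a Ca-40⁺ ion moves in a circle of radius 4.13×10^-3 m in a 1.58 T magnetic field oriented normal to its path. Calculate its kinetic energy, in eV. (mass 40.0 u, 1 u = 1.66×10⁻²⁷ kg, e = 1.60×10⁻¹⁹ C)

v = qBr/m = (1×1.60×10^-19)(1.58)(4.13×10^-3) / (6.64×10^-26) = 1.57×10^4 m/s.
K = ½mv² = 0.5·(6.64×10^-26)·(1.57×10^4)² = 8.21×10^-18 J = 51.3 eV.

K ≈ 51.3 eV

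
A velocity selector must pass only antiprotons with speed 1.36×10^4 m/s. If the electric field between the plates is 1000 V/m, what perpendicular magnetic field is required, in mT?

qE = qvB ⇒ B = E/v = (1000) / (1.36×10^4) = 0.0735 T.

B ≈ 73.5 mT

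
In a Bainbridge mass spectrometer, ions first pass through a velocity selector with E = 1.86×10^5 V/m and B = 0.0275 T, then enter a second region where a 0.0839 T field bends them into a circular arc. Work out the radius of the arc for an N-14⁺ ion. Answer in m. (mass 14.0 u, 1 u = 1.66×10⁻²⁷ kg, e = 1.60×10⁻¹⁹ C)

The selector passes v = E/B = 1.86×10^5/0.0275 = 6.76×10^6 m/s.
In the deflection region, r = mv/(qB₂) = (2.32×10^-26)(6.76×10^6) / [(1×1.60×10^-19)(0.0839)] = 11.7 m.

r ≈ 11.7 m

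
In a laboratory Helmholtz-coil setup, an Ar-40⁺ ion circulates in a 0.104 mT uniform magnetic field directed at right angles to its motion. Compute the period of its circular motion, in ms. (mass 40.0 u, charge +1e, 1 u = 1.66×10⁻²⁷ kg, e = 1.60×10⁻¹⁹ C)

T ≈ 25.1 ms

The cyclotron period is independent of speed: T = 2πm/(qB).
T = 2π(6.64×10^-26) / [(1×1.60×10^-19)(1.04×10^-4)] = 0.0251 s.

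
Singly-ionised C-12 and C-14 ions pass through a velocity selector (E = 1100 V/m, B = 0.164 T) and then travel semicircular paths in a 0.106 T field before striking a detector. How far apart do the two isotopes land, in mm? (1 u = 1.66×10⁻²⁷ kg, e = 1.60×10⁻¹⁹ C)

Δd ≈ 2.63 mm

Both emerge at v = E/B₁ = 6710 m/s.
r = mv/(qB₂), so r₁ = 7.88×10^-3 m and r₂ = 9.19×10^-3 m, giving Δr = 1.31×10^-3 m.
After a semicircle each ion lands a diameter 2r from the entry slit, so the separation is 2Δr = 2.63×10^-3 m.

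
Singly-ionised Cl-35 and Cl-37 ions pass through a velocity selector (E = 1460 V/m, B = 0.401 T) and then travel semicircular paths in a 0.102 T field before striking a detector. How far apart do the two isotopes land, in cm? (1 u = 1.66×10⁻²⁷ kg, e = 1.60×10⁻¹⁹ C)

Both emerge at v = E/B₁ = 3640 m/s.
r = mv/(qB₂), so r₁ = 0.012962 m and r₂ = 0.013702 m, giving Δr = 7.41×10^-4 m.
After a semicircle each ion lands a diameter 2r from the entry slit, so the separation is 2Δr = 1.48×10^-3 m.

Δd ≈ 0.148 cm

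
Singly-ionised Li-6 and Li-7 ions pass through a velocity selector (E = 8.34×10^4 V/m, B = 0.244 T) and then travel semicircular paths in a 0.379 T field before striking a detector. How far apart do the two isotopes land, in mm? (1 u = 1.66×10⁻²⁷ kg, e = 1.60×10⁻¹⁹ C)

Δd ≈ 18.7 mm

Both emerge at v = E/B₁ = 3.42×10^5 m/s.
r = mv/(qB₂), so r₁ = 0.05614 m and r₂ = 0.06550 m, giving Δr = 9.36×10^-3 m.
After a semicircle each ion lands a diameter 2r from the entry slit, so the separation is 2Δr = 0.0187 m.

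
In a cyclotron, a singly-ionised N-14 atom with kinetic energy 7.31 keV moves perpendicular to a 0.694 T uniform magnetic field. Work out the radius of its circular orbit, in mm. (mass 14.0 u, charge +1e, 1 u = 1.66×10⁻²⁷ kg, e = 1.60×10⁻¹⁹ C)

r ≈ 66.4 mm

Convert the energy: K = 7.31 keV = 1.17×10^-15 J.
v = √(2K/m) = √(2·1.17×10^-15/2.32×10^-26) = 3.17×10^5 m/s.
r = mv/(qB) = (2.32×10^-26)(3.17×10^5) / [(1×1.60×10^-19)(0.694)] = 0.0664 m.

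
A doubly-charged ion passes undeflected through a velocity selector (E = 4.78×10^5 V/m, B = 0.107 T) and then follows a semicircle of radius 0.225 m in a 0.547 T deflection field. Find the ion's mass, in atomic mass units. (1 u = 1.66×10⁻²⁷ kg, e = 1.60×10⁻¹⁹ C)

v = E/B₁ = 4.47×10^6 m/s.
From r = mv/(qB₂), m = qB₂r/v = (2×1.60×10^-19)(0.547)(0.225) / (4.47×10^6) = 8.82×10^-27 kg.
In atomic mass units: m = 8.82×10^-27 / 1.66×10^-27 = 5.31 u.

m ≈ 5.31 u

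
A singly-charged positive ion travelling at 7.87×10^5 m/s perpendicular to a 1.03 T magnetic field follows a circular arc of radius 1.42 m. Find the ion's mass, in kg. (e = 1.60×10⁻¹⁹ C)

m ≈ 2.97×10^-25 kg

qvB = mv²/r ⇒ m = qBr/v.
m = (1×1.60×10^-19)(1.03)(1.42) / (7.87×10^5) = 2.97×10^-25 kg.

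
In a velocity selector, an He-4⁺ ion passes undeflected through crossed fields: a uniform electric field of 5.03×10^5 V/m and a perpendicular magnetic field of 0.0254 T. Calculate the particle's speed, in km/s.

For zero net force, qE = qvB, so v = E/B.
v = (5.03×10^5) / (0.0254) = 1.98×10^7 m/s.

v ≈ 19800 km/s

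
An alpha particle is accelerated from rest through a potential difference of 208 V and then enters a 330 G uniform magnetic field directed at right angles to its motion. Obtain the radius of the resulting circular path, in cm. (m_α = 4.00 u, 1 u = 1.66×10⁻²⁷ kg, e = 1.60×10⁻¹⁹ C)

The kinetic energy gained is K = qV = (2×1.60×10^-19)(208) = 6.66×10^-17 J.
v = √(2K/m) = 1.42×10^5 m/s.
r = mv/(qB) = (6.64×10^-27)(1.42×10^5) / [(2×1.60×10^-19)(0.0330)] = 0.0890 m.

r ≈ 8.90 cm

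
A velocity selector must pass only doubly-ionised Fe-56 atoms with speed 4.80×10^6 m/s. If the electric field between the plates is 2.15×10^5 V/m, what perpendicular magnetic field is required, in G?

B ≈ 448 G

qE = qvB ⇒ B = E/v = (2.15×10^5) / (4.80×10^6) = 0.0448 T.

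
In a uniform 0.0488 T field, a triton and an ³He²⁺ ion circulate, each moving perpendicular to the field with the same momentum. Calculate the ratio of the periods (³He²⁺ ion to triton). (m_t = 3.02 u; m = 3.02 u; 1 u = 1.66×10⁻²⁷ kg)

T = 2πm/(qB) is independent of speed, so T₂/T₁ = (m₂/q₂)/(m₁/q₁).
T_{³He²⁺ ion}/T_{triton} = (5.01×10^-27/2e) / (5.01×10^-27/1e) = 0.500.

ratio ≈ 0.500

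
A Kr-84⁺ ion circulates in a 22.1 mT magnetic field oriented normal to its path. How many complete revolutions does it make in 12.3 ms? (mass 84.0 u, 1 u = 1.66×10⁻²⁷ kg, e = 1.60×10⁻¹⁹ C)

N = 49

T = 2πm/(qB) = 2π(1.3944×10^-25) / [(1×1.60×10^-19)(0.0221)] = 2.4777×10^-4 s.
N = t/T = 0.0123 / 2.4777×10^-4 ≈ 49.64, so 49 complete revolutions.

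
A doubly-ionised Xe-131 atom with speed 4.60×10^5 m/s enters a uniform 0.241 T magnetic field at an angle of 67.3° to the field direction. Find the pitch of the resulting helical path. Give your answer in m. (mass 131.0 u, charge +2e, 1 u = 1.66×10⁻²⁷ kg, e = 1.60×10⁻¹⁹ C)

pitch ≈ 3.15 m

The velocity component along B is v∥ = v cos67.3° = 1.78×10^5 m/s.
The cyclotron period T = 2πm/(qB) = 1.77×10^-5 s is set by m, q, B alone.
Pitch = v∥·T = (1.78×10^5)(1.77×10^-5) = 3.15 m.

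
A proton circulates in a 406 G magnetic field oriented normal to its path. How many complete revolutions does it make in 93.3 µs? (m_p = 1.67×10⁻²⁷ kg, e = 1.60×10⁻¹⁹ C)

T = 2πm/(qB) = 2π(1.67×10^-27) / [(1×1.60×10^-19)(0.0406)] = 1.6153×10^-6 s.
N = t/T = 9.33×10^-5 / 1.6153×10^-6 ≈ 57.76, so 57 complete revolutions.

N = 57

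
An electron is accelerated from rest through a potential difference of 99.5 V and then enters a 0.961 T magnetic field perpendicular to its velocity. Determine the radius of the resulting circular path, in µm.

r ≈ 35.0 µm

The kinetic energy gained is K = qV = (1×1.60×10^-19)(99.5) = 1.59×10^-17 J.
v = √(2K/m) = 5.91×10^6 m/s.
r = mv/(qB) = (9.11×10^-31)(5.91×10^6) / [(1×1.60×10^-19)(0.961)] = 3.50×10^-5 m.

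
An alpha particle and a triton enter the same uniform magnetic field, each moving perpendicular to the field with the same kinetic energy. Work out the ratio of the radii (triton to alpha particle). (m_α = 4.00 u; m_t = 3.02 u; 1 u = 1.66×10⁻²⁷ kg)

ratio ≈ 1.74

r = √(2mK)/(qB) ⇒ at equal K, r ∝ √m/q.
r_{triton}/r_{alpha particle} = 1.74.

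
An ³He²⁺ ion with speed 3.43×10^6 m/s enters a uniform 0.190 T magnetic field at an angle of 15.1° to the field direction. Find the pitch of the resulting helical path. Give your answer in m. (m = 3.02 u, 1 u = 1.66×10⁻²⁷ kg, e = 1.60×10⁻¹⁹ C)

The velocity component along B is v∥ = v cos15.1° = 3.31×10^6 m/s.
The cyclotron period T = 2πm/(qB) = 5.18×10^-7 s is set by m, q, B alone.
Pitch = v∥·T = (3.31×10^6)(5.18×10^-7) = 1.72 m.

pitch ≈ 1.72 m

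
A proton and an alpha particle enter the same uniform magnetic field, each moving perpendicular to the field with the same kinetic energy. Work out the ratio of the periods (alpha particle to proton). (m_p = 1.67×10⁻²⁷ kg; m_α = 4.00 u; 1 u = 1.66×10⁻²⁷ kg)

T = 2πm/(qB) is independent of speed, so T₂/T₁ = (m₂/q₂)/(m₁/q₁).
T_{alpha particle}/T_{proton} = (6.64×10^-27/2e) / (1.67×10^-27/1e) = 1.99.

ratio ≈ 1.99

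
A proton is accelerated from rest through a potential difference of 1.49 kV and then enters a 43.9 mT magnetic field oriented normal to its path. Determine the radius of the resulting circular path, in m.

r ≈ 0.127 m

The kinetic energy gained is K = qV = (1×1.60×10^-19)(1490) = 2.38×10^-16 J.
v = √(2K/m) = 5.34×10^5 m/s.
r = mv/(qB) = (1.67×10^-27)(5.34×10^5) / [(1×1.60×10^-19)(0.0439)] = 0.127 m.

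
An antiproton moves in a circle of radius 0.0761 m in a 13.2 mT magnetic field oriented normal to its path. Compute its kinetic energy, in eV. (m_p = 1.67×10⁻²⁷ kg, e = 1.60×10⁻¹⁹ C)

K ≈ 48.3 eV

v = qBr/m = (1×1.60×10^-19)(0.0132)(0.0761) / (1.67×10^-27) = 9.62×10^4 m/s.
K = ½mv² = 0.5·(1.67×10^-27)·(9.62×10^4)² = 7.73×10^-18 J = 48.3 eV.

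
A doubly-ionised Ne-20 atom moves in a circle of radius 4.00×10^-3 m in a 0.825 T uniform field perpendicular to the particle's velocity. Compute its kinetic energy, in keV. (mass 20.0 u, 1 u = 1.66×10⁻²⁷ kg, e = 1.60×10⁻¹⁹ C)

v = qBr/m = (2×1.60×10^-19)(0.825)(4.00×10^-3) / (3.32×10^-26) = 3.18×10^4 m/s.
K = ½mv² = 0.5·(3.32×10^-26)·(3.18×10^4)² = 1.68×10^-17 J = 0.105 keV.

K ≈ 0.105 keV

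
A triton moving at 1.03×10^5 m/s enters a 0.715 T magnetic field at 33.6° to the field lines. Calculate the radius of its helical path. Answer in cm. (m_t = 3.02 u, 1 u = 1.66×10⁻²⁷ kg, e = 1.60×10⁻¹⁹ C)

r ≈ 0.250 cm

Only the perpendicular component v⊥ = v sin33.6° = 5.70×10^4 m/s is bent by the field.
r = m v⊥ /(qB) = (5.01×10^-27)(5.70×10^4) / [(1×1.60×10^-19)(0.715)] = 2.50×10^-3 m.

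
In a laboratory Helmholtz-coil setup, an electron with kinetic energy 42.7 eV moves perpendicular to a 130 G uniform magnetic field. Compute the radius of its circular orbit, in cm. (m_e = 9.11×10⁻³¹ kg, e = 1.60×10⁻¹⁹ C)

r ≈ 0.170 cm

Convert the energy: K = 42.7 eV = 6.83×10^-18 J.
v = √(2K/m) = √(2·6.83×10^-18/9.11×10^-31) = 3.87×10^6 m/s.
r = mv/(qB) = (9.11×10^-31)(3.87×10^6) / [(1×1.60×10^-19)(0.0130)] = 1.70×10^-3 m.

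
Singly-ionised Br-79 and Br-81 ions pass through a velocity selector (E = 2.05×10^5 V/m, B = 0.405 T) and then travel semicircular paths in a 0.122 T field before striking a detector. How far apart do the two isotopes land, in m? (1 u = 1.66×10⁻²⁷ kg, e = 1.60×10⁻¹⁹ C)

Δd ≈ 0.172 m

Both emerge at v = E/B₁ = 5.06×10^5 m/s.
r = mv/(qB₂), so r₁ = 3.4006 m and r₂ = 3.4867 m, giving Δr = 0.0861 m.
After a semicircle each ion lands a diameter 2r from the entry slit, so the separation is 2Δr = 0.172 m.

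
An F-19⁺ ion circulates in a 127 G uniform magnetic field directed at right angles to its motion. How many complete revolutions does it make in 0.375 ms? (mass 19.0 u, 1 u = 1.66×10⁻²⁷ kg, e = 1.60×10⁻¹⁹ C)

T = 2πm/(qB) = 2π(3.154×10^-26) / [(1×1.60×10^-19)(0.0127)] = 9.7525×10^-5 s.
N = t/T = 3.75×10^-4 / 9.7525×10^-5 ≈ 3.85, so 3 complete revolutions.

N = 3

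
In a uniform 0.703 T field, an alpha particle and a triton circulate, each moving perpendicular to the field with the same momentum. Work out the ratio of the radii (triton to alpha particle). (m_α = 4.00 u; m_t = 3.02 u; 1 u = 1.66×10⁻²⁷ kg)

ratio ≈ 2.00

r = p/(qB) ⇒ at equal p, r ∝ 1/q.
r_{triton}/r_{alpha particle} = 2.00.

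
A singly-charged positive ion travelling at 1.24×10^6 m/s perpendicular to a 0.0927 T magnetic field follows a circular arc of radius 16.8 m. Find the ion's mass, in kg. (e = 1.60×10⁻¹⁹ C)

qvB = mv²/r ⇒ m = qBr/v.
m = (1×1.60×10^-19)(0.0927)(16.8) / (1.24×10^6) = 2.01×10^-25 kg.

m ≈ 2.01×10^-25 kg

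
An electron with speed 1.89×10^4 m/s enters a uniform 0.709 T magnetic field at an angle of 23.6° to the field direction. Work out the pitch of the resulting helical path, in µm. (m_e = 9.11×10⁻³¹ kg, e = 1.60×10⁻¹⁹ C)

pitch ≈ 0.874 µm

The velocity component along B is v∥ = v cos23.6° = 1.73×10^4 m/s.
The cyclotron period T = 2πm/(qB) = 5.05×10^-11 s is set by m, q, B alone.
Pitch = v∥·T = (1.73×10^4)(5.05×10^-11) = 8.74×10^-7 m.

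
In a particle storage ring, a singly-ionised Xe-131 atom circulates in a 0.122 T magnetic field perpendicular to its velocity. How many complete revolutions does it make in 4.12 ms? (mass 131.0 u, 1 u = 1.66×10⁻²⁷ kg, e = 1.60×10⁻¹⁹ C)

T = 2πm/(qB) = 2π(2.1746×10^-25) / [(1×1.60×10^-19)(0.122)] = 6.9997×10^-5 s.
N = t/T = 4.12×10^-3 / 6.9997×10^-5 ≈ 58.86, so 58 complete revolutions.

N = 58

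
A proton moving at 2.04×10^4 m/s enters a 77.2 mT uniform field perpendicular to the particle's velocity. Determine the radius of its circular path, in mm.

r ≈ 2.76 mm

The magnetic force provides the centripetal force: qvB = mv²/r, so r = mv/(qB).
r = (1.67×10^-27 kg)(2.04×10^4 m/s) / [(1×1.60×10^-19 C)(0.0772 T)] = 2.76×10^-3 m.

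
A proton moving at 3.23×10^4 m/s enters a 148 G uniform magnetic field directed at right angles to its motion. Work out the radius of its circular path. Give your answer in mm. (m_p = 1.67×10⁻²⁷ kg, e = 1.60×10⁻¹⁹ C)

The magnetic force provides the centripetal force: qvB = mv²/r, so r = mv/(qB).
r = (1.67×10^-27 kg)(3.23×10^4 m/s) / [(1×1.60×10^-19 C)(0.0148 T)] = 0.0228 m.

r ≈ 22.8 mm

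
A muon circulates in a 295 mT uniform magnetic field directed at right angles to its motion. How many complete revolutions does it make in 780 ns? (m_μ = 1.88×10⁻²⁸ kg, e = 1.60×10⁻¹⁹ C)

T = 2πm/(qB) = 2π(1.88×10^-28) / [(1×1.60×10^-19)(0.295)] = 2.5026×10^-8 s.
N = t/T = 7.80×10^-7 / 2.5026×10^-8 ≈ 31.17, so 31 complete revolutions.

N = 31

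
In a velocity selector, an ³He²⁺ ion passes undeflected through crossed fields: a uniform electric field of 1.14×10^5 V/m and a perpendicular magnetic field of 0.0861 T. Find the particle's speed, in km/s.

v ≈ 1320 km/s

For zero net force, qE = qvB, so v = E/B.
v = (1.14×10^5) / (0.0861) = 1.32×10^6 m/s.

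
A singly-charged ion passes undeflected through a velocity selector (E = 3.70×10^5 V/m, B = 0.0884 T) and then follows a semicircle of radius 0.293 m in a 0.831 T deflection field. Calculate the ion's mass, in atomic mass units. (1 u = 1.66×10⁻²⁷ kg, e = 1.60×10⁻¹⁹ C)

v = E/B₁ = 4.19×10^6 m/s.
From r = mv/(qB₂), m = qB₂r/v = (1×1.60×10^-19)(0.831)(0.293) / (4.19×10^6) = 9.31×10^-27 kg.
In atomic mass units: m = 9.31×10^-27 / 1.66×10^-27 = 5.61 u.

m ≈ 5.61 u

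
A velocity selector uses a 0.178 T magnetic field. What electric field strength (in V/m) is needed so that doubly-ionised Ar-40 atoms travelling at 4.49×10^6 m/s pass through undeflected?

E ≈ 7.99×10^5 V/m

qE = qvB ⇒ E = vB = (4.49×10^6)(0.178) = 7.99×10^5 V/m.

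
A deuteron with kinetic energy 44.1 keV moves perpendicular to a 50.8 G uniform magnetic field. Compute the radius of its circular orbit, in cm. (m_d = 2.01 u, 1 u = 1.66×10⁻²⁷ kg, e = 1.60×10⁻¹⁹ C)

r ≈ 844 cm

Convert the energy: K = 44.1 keV = 7.06×10^-15 J.
v = √(2K/m) = √(2·7.06×10^-15/3.34×10^-27) = 2.06×10^6 m/s.
r = mv/(qB) = (3.34×10^-27)(2.06×10^6) / [(1×1.60×10^-19)(5.08×10^-3)] = 8.44 m.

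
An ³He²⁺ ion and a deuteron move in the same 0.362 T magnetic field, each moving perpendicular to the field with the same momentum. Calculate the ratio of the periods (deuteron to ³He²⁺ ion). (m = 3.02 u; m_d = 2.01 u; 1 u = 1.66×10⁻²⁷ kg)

T = 2πm/(qB) is independent of speed, so T₂/T₁ = (m₂/q₂)/(m₁/q₁).
T_{deuteron}/T_{³He²⁺ ion} = (3.34×10^-27/1e) / (5.01×10^-27/2e) = 1.33.

ratio ≈ 1.33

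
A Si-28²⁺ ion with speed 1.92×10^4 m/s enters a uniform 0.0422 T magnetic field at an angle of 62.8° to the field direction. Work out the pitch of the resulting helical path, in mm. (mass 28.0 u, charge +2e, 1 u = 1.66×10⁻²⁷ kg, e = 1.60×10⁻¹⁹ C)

The velocity component along B is v∥ = v cos62.8° = 8780 m/s.
The cyclotron period T = 2πm/(qB) = 2.16×10^-5 s is set by m, q, B alone.
Pitch = v∥·T = (8780)(2.16×10^-5) = 0.190 m.

pitch ≈ 190 mm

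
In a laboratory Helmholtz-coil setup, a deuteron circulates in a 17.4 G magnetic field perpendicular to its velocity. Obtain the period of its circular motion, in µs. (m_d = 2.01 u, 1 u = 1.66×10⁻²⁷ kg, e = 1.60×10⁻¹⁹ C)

The cyclotron period is independent of speed: T = 2πm/(qB).
T = 2π(3.34×10^-27) / [(1×1.60×10^-19)(1.74×10^-3)] = 7.53×10^-5 s.

T ≈ 75.3 µs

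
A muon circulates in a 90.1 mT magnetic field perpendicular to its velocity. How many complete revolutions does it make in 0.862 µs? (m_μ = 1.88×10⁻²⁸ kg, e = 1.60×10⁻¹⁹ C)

N = 10

T = 2πm/(qB) = 2π(1.88×10^-28) / [(1×1.60×10^-19)(0.0901)] = 8.1939×10^-8 s.
N = t/T = 8.62×10^-7 / 8.1939×10^-8 ≈ 10.52, so 10 complete revolutions.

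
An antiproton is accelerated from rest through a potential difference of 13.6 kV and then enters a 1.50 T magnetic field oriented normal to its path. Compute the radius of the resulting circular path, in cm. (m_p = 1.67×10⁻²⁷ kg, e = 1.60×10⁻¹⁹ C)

r ≈ 1.12 cm

The kinetic energy gained is K = qV = (1×1.60×10^-19)(1.36×10^4) = 2.18×10^-15 J.
v = √(2K/m) = 1.61×10^6 m/s.
r = mv/(qB) = (1.67×10^-27)(1.61×10^6) / [(1×1.60×10^-19)(1.50)] = 0.0112 m.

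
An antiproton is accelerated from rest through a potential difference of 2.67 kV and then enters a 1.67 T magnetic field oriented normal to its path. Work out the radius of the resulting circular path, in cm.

The kinetic energy gained is K = qV = (1×1.60×10^-19)(2670) = 4.27×10^-16 J.
v = √(2K/m) = 7.15×10^5 m/s.
r = mv/(qB) = (1.67×10^-27)(7.15×10^5) / [(1×1.60×10^-19)(1.67)] = 4.47×10^-3 m.

r ≈ 0.447 cm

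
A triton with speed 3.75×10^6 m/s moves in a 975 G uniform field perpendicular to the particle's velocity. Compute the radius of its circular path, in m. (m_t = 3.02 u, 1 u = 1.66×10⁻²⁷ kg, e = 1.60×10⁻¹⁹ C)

r ≈ 1.21 m

The magnetic force provides the centripetal force: qvB = mv²/r, so r = mv/(qB).
r = (5.01×10^-27 kg)(3.75×10^6 m/s) / [(1×1.60×10^-19 C)(0.0975 T)] = 1.21 m.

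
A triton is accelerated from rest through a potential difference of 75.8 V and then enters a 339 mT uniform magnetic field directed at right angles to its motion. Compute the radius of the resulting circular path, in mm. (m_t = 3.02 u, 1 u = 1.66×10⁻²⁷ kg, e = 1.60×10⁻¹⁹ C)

r ≈ 6.43 mm

The kinetic energy gained is K = qV = (1×1.60×10^-19)(75.8) = 1.21×10^-17 J.
v = √(2K/m) = 6.96×10^4 m/s.
r = mv/(qB) = (5.01×10^-27)(6.96×10^4) / [(1×1.60×10^-19)(0.339)] = 6.43×10^-3 m.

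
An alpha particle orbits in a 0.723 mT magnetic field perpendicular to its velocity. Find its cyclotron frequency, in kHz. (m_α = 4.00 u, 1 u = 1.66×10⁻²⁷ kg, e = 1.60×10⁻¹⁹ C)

f = qB/(2πm) = (2×1.60×10^-19)(7.23×10^-4) / [2π(6.64×10^-27)] = 5550 Hz.

f ≈ 5.55 kHz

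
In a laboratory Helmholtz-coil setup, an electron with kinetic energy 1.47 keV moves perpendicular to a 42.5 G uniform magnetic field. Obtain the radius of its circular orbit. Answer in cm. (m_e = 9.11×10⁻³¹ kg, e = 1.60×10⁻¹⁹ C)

r ≈ 3.04 cm

Convert the energy: K = 1.47 keV = 2.35×10^-16 J.
v = √(2K/m) = √(2·2.35×10^-16/9.11×10^-31) = 2.27×10^7 m/s.
r = mv/(qB) = (9.11×10^-31)(2.27×10^7) / [(1×1.60×10^-19)(4.25×10^-3)] = 0.0304 m.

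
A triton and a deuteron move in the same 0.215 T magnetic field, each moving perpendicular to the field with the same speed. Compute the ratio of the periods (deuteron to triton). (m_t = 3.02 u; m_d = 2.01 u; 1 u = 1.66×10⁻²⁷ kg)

ratio ≈ 0.666

T = 2πm/(qB) is independent of speed, so T₂/T₁ = (m₂/q₂)/(m₁/q₁).
T_{deuteron}/T_{triton} = (3.34×10^-27/1e) / (5.01×10^-27/1e) = 0.666.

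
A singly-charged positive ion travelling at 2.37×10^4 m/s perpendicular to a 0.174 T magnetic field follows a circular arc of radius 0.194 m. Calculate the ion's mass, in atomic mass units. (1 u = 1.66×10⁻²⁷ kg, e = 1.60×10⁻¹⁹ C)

m ≈ 137 u

qvB = mv²/r ⇒ m = qBr/v.
m = (1×1.60×10^-19)(0.174)(0.194) / (2.37×10^4) = 2.28×10^-25 kg = 137 u.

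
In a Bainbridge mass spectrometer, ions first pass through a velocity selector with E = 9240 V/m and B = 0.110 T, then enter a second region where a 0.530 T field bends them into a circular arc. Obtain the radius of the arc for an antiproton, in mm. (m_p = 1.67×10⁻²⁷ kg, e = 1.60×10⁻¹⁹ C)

r ≈ 1.65 mm

The selector passes v = E/B = 9240/0.110 = 8.40×10^4 m/s.
In the deflection region, r = mv/(qB₂) = (1.67×10^-27)(8.40×10^4) / [(1×1.60×10^-19)(0.530)] = 1.65×10^-3 m.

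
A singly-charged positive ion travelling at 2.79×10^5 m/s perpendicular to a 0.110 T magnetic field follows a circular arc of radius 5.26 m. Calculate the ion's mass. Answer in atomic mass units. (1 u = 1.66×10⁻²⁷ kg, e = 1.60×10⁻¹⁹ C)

qvB = mv²/r ⇒ m = qBr/v.
m = (1×1.60×10^-19)(0.110)(5.26) / (2.79×10^5) = 3.32×10^-25 kg = 200 u.

m ≈ 200 u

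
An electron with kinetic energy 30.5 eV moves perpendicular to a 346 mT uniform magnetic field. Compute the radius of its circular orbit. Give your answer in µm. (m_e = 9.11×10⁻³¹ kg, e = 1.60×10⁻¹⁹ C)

r ≈ 53.9 µm

Convert the energy: K = 30.5 eV = 4.88×10^-18 J.
v = √(2K/m) = √(2·4.88×10^-18/9.11×10^-31) = 3.27×10^6 m/s.
r = mv/(qB) = (9.11×10^-31)(3.27×10^6) / [(1×1.60×10^-19)(0.346)] = 5.39×10^-5 m.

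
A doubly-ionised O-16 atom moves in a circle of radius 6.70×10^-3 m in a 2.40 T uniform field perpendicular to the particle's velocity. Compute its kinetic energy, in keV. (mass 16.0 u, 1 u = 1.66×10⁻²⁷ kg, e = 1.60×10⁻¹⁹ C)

K ≈ 3.12 keV

v = qBr/m = (2×1.60×10^-19)(2.40)(6.70×10^-3) / (2.66×10^-26) = 1.94×10^5 m/s.
K = ½mv² = 0.5·(2.66×10^-26)·(1.94×10^5)² = 4.98×10^-16 J = 3.12 keV.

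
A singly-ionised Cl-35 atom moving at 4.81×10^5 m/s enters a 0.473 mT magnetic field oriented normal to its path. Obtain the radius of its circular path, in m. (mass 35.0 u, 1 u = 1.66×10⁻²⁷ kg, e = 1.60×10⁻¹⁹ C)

The magnetic force provides the centripetal force: qvB = mv²/r, so r = mv/(qB).
r = (5.81×10^-26 kg)(4.81×10^5 m/s) / [(1×1.60×10^-19 C)(4.73×10^-4 T)] = 369 m.

r ≈ 369 m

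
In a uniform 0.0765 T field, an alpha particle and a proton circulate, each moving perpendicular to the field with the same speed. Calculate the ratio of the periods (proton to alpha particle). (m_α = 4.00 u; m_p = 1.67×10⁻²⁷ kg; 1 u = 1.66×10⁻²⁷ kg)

ratio ≈ 0.503

T = 2πm/(qB) is independent of speed, so T₂/T₁ = (m₂/q₂)/(m₁/q₁).
T_{proton}/T_{alpha particle} = (1.67×10^-27/1e) / (6.64×10^-27/2e) = 0.503.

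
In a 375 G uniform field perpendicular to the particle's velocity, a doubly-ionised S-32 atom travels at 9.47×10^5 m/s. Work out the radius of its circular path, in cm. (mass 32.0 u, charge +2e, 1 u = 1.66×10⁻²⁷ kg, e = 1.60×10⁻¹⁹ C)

r ≈ 419 cm

The magnetic force provides the centripetal force: qvB = mv²/r, so r = mv/(qB).
r = (5.31×10^-26 kg)(9.47×10^5 m/s) / [(2×1.60×10^-19 C)(0.0375 T)] = 4.19 m.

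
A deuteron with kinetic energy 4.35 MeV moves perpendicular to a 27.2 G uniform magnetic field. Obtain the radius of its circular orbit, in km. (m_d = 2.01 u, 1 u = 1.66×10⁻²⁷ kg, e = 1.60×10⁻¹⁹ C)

r ≈ 0.157 km

Convert the energy: K = 4.35 MeV = 6.96×10^-13 J.
v = √(2K/m) = √(2·6.96×10^-13/3.34×10^-27) = 2.04×10^7 m/s.
r = mv/(qB) = (3.34×10^-27)(2.04×10^7) / [(1×1.60×10^-19)(2.72×10^-3)] = 157 m.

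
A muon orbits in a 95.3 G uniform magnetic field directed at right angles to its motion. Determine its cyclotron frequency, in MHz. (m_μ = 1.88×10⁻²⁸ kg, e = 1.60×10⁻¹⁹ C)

f = qB/(2πm) = (1×1.60×10^-19)(9.53×10^-3) / [2π(1.88×10^-28)] = 1.29×10^6 Hz.

f ≈ 1.29 MHz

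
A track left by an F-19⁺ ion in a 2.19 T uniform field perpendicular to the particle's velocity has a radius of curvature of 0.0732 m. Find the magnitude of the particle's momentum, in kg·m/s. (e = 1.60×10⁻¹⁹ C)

Since qvB = mv²/r, the momentum p = mv = qBr.
p = (1×1.60×10^-19)(2.19)(0.0732) = 2.56×10^-20 kg·m/s.

p ≈ 2.56×10^-20 kg·m/s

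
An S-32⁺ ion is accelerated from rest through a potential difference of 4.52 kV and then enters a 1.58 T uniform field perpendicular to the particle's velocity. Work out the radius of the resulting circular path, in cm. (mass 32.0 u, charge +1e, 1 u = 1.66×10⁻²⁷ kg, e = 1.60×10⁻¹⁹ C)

r ≈ 3.47 cm

The kinetic energy gained is K = qV = (1×1.60×10^-19)(4520) = 7.23×10^-16 J.
v = √(2K/m) = 1.65×10^5 m/s.
r = mv/(qB) = (5.31×10^-26)(1.65×10^5) / [(1×1.60×10^-19)(1.58)] = 0.0347 m.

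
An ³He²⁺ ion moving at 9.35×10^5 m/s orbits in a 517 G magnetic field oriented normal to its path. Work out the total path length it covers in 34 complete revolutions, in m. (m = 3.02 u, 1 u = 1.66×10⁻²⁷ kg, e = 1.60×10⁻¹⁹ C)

L ≈ 60.5 m

r = mv/(qB) = 0.283 m, so one revolution covers 2πr = 1.78 m.
In 34 revolutions: L = 34·2πr = 60.5 m.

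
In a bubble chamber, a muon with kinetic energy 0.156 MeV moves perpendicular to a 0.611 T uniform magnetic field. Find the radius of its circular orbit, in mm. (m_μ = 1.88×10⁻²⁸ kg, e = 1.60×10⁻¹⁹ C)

Convert the energy: K = 0.156 MeV = 2.50×10^-14 J.
v = √(2K/m) = √(2·2.50×10^-14/1.88×10^-28) = 1.63×10^7 m/s.
r = mv/(qB) = (1.88×10^-28)(1.63×10^7) / [(1×1.60×10^-19)(0.611)] = 0.0313 m.

r ≈ 31.3 mm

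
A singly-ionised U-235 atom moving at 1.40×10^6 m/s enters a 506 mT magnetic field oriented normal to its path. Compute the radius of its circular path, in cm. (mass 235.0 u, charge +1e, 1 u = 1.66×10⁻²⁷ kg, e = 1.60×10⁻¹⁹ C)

r ≈ 675 cm

The magnetic force provides the centripetal force: qvB = mv²/r, so r = mv/(qB).
r = (3.90×10^-25 kg)(1.40×10^6 m/s) / [(1×1.60×10^-19 C)(0.506 T)] = 6.75 m.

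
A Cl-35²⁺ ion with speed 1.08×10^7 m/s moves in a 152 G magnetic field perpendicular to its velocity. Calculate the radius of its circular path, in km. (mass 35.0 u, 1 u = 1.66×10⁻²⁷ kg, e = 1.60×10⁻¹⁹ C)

The magnetic force provides the centripetal force: qvB = mv²/r, so r = mv/(qB).
r = (5.81×10^-26 kg)(1.08×10^7 m/s) / [(2×1.60×10^-19 C)(0.0152 T)] = 129 m.

r ≈ 0.129 km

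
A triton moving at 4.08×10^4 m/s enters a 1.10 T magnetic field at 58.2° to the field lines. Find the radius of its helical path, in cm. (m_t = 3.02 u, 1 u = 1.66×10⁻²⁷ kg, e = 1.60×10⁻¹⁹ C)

Only the perpendicular component v⊥ = v sin58.2° = 3.47×10^4 m/s is bent by the field.
r = m v⊥ /(qB) = (5.01×10^-27)(3.47×10^4) / [(1×1.60×10^-19)(1.10)] = 9.88×10^-4 m.

r ≈ 0.0988 cm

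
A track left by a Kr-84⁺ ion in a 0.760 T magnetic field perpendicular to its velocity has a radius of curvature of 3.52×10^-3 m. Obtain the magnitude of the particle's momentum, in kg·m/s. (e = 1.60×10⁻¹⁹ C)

Since qvB = mv²/r, the momentum p = mv = qBr.
p = (1×1.60×10^-19)(0.760)(3.52×10^-3) = 4.28×10^-22 kg·m/s.

p ≈ 4.28×10^-22 kg·m/s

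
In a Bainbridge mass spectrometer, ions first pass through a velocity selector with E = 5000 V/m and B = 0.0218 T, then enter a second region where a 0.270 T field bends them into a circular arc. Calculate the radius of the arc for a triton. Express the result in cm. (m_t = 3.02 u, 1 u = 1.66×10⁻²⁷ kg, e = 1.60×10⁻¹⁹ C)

r ≈ 2.66 cm

The selector passes v = E/B = 5000/0.0218 = 2.29×10^5 m/s.
In the deflection region, r = mv/(qB₂) = (5.01×10^-27)(2.29×10^5) / [(1×1.60×10^-19)(0.270)] = 0.0266 m.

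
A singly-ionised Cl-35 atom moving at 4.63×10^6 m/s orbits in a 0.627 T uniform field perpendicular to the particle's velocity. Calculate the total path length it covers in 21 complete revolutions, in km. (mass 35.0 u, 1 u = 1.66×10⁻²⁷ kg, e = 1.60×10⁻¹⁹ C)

r = mv/(qB) = 2.68 m, so one revolution covers 2πr = 16.8 m.
In 21 revolutions: L = 21·2πr = 354 m.

L ≈ 0.354 km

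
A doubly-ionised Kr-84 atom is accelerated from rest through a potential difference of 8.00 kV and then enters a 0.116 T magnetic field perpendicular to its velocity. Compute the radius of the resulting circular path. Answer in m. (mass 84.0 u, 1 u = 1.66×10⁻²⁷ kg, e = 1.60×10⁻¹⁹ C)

r ≈ 0.720 m

The kinetic energy gained is K = qV = (2×1.60×10^-19)(8000) = 2.56×10^-15 J.
v = √(2K/m) = 1.92×10^5 m/s.
r = mv/(qB) = (1.39×10^-25)(1.92×10^5) / [(2×1.60×10^-19)(0.116)] = 0.720 m.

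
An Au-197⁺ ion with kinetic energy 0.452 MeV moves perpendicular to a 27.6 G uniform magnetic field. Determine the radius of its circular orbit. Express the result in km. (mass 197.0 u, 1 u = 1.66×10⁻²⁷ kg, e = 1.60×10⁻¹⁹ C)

r ≈ 0.492 km

Convert the energy: K = 0.452 MeV = 7.23×10^-14 J.
v = √(2K/m) = √(2·7.23×10^-14/3.27×10^-25) = 6.65×10^5 m/s.
r = mv/(qB) = (3.27×10^-25)(6.65×10^5) / [(1×1.60×10^-19)(2.76×10^-3)] = 492 m.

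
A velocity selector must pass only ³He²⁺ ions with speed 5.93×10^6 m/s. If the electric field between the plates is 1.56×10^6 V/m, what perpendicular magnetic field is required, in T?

B ≈ 0.263 T

qE = qvB ⇒ B = E/v = (1.56×10^6) / (5.93×10^6) = 0.263 T.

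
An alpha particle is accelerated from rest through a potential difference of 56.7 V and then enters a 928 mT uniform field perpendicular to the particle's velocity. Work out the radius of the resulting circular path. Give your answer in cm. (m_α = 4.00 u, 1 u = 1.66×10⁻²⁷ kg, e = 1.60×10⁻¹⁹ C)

r ≈ 0.165 cm

The kinetic energy gained is K = qV = (2×1.60×10^-19)(56.7) = 1.81×10^-17 J.
v = √(2K/m) = 7.39×10^4 m/s.
r = mv/(qB) = (6.64×10^-27)(7.39×10^4) / [(2×1.60×10^-19)(0.928)] = 1.65×10^-3 m.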